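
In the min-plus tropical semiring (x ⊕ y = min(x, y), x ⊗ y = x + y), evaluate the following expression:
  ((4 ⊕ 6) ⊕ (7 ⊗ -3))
((4 ⊕ 6) ⊕ (7 ⊗ -3)) = 4

Expand innermost to outermost. Recall ⊕ takes the minimum of its arguments and ⊗ takes their sum. Working out the expression ((4 ⊕ 6) ⊕ (7 ⊗ -3)) gives 4.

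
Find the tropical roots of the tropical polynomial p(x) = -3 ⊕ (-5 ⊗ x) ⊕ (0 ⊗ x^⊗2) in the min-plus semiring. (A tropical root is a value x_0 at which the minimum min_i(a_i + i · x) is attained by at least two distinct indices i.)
Roots: {-5, 2}

Each tropical root is a break point of the lower envelope of the lines y = a_i + i · x (there are 3 lines, with slopes 0, 1, ..., 2). Only the lines that attain the minimum somewhere contribute to roots; other lines are dominated. Here the surviving (envelope) indices are i = 2, i = 1, i = 0.
Intersections between consecutive envelope lines give the roots: for adjacent envelope indices i < j the intersection is x = (a_i − a_j) / (j − i). Reading off the sorted break points: {-5, 2}.
Verification: at each break x_0, at least two indices attain the minimum of min_i(a_i + i · x_0).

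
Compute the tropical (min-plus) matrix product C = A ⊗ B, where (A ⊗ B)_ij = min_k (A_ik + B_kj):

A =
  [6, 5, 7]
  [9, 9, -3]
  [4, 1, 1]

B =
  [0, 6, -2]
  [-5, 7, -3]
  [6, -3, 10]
A ⊗ B =
  [0, 4, 2]
  [3, -6, 6]
  [-4, -2, -2]

Apply the min-plus product entry-by-entry:
  C[0][0] = min over k of (A[0][0] + B[0][0] = 6 + 0 = 6, A[0][1] + B[1][0] = 5 + -5 = 0, A[0][2] + B[2][0] = 7 + 6 = 13) = 0 (attained at k = 1)
  C[0][1] = min over k of (A[0][0] + B[0][1] = 6 + 6 = 12, A[0][1] + B[1][1] = 5 + 7 = 12, A[0][2] + B[2][1] = 7 + -3 = 4) = 4 (attained at k = 2)
  C[0][2] = min over k of (A[0][0] + B[0][2] = 6 + -2 = 4, A[0][1] + B[1][2] = 5 + -3 = 2, A[0][2] + B[2][2] = 7 + 10 = 17) = 2 (attained at k = 1)
  C[1][0] = min over k of (A[1][0] + B[0][0] = 9 + 0 = 9, A[1][1] + B[1][0] = 9 + -5 = 4, A[1][2] + B[2][0] = -3 + 6 = 3) = 3 (attained at k = 2)
  C[1][1] = min over k of (A[1][0] + B[0][1] = 9 + 6 = 15, A[1][1] + B[1][1] = 9 + 7 = 16, A[1][2] + B[2][1] = -3 + -3 = -6) = -6 (attained at k = 2)
  C[1][2] = min over k of (A[1][0] + B[0][2] = 9 + -2 = 7, A[1][1] + B[1][2] = 9 + -3 = 6, A[1][2] + B[2][2] = -3 + 10 = 7) = 6 (attained at k = 1)
  C[2][0] = min over k of (A[2][0] + B[0][0] = 4 + 0 = 4, A[2][1] + B[1][0] = 1 + -5 = -4, A[2][2] + B[2][0] = 1 + 6 = 7) = -4 (attained at k = 1)
  C[2][1] = min over k of (A[2][0] + B[0][1] = 4 + 6 = 10, A[2][1] + B[1][1] = 1 + 7 = 8, A[2][2] + B[2][1] = 1 + -3 = -2) = -2 (attained at k = 2)
  C[2][2] = min over k of (A[2][0] + B[0][2] = 4 + -2 = 2, A[2][1] + B[1][2] = 1 + -3 = -2, A[2][2] + B[2][2] = 1 + 10 = 11) = -2 (attained at k = 1)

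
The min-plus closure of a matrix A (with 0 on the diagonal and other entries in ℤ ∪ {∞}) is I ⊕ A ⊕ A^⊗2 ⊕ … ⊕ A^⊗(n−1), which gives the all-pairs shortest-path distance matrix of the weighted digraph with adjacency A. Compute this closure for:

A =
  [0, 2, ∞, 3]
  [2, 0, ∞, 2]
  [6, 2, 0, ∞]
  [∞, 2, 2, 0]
Closure =
  [0, 2, 5, 3]
  [2, 0, 4, 2]
  [4, 2, 0, 4]
  [4, 2, 2, 0]

This is the Floyd-Warshall all-pairs shortest-path computation. For each intermediate vertex k = 0, 1, …, 3, update dist[i][j] ← min(dist[i][j], dist[i][k] + dist[k][j]). The final matrix gives, for each (i, j), the minimum total weight of any directed path from i to j (possibly empty when i = j).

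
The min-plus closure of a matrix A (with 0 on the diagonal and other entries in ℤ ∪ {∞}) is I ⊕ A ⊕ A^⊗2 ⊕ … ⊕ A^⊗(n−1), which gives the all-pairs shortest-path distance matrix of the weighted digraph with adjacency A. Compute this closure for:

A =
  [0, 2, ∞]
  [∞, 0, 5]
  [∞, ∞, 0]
Closure =
  [0, 2, 7]
  [∞, 0, 5]
  [∞, ∞, 0]

This is the Floyd-Warshall all-pairs shortest-path computation. For each intermediate vertex k = 0, 1, …, 2, update dist[i][j] ← min(dist[i][j], dist[i][k] + dist[k][j]). The final matrix gives, for each (i, j), the minimum total weight of any directed path from i to j (possibly empty when i = j).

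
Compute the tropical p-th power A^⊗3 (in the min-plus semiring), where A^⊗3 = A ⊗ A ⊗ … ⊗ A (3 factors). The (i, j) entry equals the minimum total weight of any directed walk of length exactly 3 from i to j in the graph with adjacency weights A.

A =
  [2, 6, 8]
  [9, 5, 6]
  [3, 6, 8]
A^⊗3 =
  [6, 10, 12]
  [11, 15, 16]
  [7, 11, 13]

Each entry (A^⊗3)_ij equals the minimum over all length-3 walks i = v_0 → v_1 → … → v_3 = j of Σ_t A[v_t][v_{t+1}]. For example, for (i, j) = (0, 2) we minimise over 9 possible intermediate vertex sequences; the minimum is 12, attained along the walk 0 → 0 → 0 → 2.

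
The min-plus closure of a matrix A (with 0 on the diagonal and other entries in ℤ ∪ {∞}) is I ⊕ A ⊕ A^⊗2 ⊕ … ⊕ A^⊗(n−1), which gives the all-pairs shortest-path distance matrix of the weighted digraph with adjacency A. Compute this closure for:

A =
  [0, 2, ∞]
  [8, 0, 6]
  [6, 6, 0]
Closure =
  [0, 2, 8]
  [8, 0, 6]
  [6, 6, 0]

This is the Floyd-Warshall all-pairs shortest-path computation. For each intermediate vertex k = 0, 1, …, 2, update dist[i][j] ← min(dist[i][j], dist[i][k] + dist[k][j]). The final matrix gives, for each (i, j), the minimum total weight of any directed path from i to j (possibly empty when i = j).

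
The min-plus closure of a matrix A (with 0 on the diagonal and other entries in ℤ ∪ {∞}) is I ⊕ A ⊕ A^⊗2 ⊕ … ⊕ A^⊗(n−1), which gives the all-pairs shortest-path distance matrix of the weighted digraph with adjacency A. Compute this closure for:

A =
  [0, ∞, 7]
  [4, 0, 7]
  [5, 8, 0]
Closure =
  [0, 15, 7]
  [4, 0, 7]
  [5, 8, 0]

This is the Floyd-Warshall all-pairs shortest-path computation. For each intermediate vertex k = 0, 1, …, 2, update dist[i][j] ← min(dist[i][j], dist[i][k] + dist[k][j]). The final matrix gives, for each (i, j), the minimum total weight of any directed path from i to j (possibly empty when i = j).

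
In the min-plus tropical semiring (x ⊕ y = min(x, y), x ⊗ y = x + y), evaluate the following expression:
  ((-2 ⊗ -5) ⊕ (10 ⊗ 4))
((-2 ⊗ -5) ⊕ (10 ⊗ 4)) = -7

Expand innermost to outermost. Recall ⊕ takes the minimum of its arguments and ⊗ takes their sum. Working out the expression ((-2 ⊗ -5) ⊕ (10 ⊗ 4)) gives -7.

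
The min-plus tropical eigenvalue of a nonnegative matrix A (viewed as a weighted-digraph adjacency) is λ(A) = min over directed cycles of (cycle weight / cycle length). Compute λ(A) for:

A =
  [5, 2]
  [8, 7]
λ(A) = 5

Enumerate directed cycles and compute their means (weight / length). Sample:
  cycle 0 → 0: weight = 5, length = 1, mean = 5/1 ≈ 5.000
  cycle 1 → 1: weight = 7, length = 1, mean = 7/1 ≈ 7.000
  cycle 0 → 1 → 0: weight = 10, length = 2, mean = 10/2 ≈ 5.000
  cycle 1 → 0 → 1: weight = 10, length = 2, mean = 10/2 ≈ 5.000
Minimum mean = 5.000, attained e.g. along the cycle 0 → 0 with weight 5 and length 1. So λ(A) = 5/1 = 5.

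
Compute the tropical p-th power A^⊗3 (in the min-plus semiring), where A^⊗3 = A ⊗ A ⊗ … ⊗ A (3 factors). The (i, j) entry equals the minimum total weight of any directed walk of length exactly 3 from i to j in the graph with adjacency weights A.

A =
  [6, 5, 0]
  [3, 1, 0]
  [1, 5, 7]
A^⊗3 =
  [6, 6, 1]
  [2, 3, 1]
  [2, 6, 6]

Each entry (A^⊗3)_ij equals the minimum over all length-3 walks i = v_0 → v_1 → … → v_3 = j of Σ_t A[v_t][v_{t+1}]. For example, for (i, j) = (0, 2) we minimise over 9 possible intermediate vertex sequences; the minimum is 1, attained along the walk 0 → 2 → 0 → 2.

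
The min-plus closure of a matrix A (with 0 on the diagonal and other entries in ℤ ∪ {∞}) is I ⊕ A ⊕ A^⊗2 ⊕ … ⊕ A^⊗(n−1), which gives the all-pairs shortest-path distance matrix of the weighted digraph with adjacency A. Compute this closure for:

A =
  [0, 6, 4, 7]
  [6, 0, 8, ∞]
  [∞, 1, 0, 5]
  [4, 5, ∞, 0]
Closure =
  [0, 5, 4, 7]
  [6, 0, 8, 13]
  [7, 1, 0, 5]
  [4, 5, 8, 0]

This is the Floyd-Warshall all-pairs shortest-path computation. For each intermediate vertex k = 0, 1, …, 3, update dist[i][j] ← min(dist[i][j], dist[i][k] + dist[k][j]). The final matrix gives, for each (i, j), the minimum total weight of any directed path from i to j (possibly empty when i = j).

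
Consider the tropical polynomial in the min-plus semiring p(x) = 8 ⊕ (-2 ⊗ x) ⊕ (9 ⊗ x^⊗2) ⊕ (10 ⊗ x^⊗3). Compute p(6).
p(6) = 4

A tropical monomial a ⊗ x^⊗i evaluates to a + i · x. Evaluating each term at x = 6:
  Term 0 contributes 8 + 0 · 6 = 8
  Term 1 contributes -2 + 1 · 6 = 4
  Term 2 contributes 9 + 2 · 6 = 21
  Term 3 contributes 10 + 3 · 6 = 28
p(6) = ⊕ of these = min[8, 4, 21, 28] = 4.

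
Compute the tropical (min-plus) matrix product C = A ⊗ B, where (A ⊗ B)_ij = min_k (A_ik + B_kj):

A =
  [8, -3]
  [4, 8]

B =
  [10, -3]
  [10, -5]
A ⊗ B =
  [7, -8]
  [14, 1]

Apply the min-plus product entry-by-entry:
  C[0][0] = min over k of (A[0][0] + B[0][0] = 8 + 10 = 18, A[0][1] + B[1][0] = -3 + 10 = 7) = 7 (attained at k = 1)
  C[0][1] = min over k of (A[0][0] + B[0][1] = 8 + -3 = 5, A[0][1] + B[1][1] = -3 + -5 = -8) = -8 (attained at k = 1)
  C[1][0] = min over k of (A[1][0] + B[0][0] = 4 + 10 = 14, A[1][1] + B[1][0] = 8 + 10 = 18) = 14 (attained at k = 0)
  C[1][1] = min over k of (A[1][0] + B[0][1] = 4 + -3 = 1, A[1][1] + B[1][1] = 8 + -5 = 3) = 1 (attained at k = 0)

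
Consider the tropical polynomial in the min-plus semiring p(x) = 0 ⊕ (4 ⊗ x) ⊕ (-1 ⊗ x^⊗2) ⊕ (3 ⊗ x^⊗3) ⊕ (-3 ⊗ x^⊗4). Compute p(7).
p(7) = 0

A tropical monomial a ⊗ x^⊗i evaluates to a + i · x. Evaluating each term at x = 7:
  Term 0 contributes 0 + 0 · 7 = 0
  Term 1 contributes 4 + 1 · 7 = 11
  Term 2 contributes -1 + 2 · 7 = 13
  Term 3 contributes 3 + 3 · 7 = 24
  Term 4 contributes -3 + 4 · 7 = 25
p(7) = ⊕ of these = min[0, 11, 13, 24, 25] = 0.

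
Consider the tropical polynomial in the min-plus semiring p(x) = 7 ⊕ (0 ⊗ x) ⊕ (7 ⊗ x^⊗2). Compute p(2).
p(2) = 2

A tropical monomial a ⊗ x^⊗i evaluates to a + i · x. Evaluating each term at x = 2:
  Term 0 contributes 7 + 0 · 2 = 7
  Term 1 contributes 0 + 1 · 2 = 2
  Term 2 contributes 7 + 2 · 2 = 11
p(2) = ⊕ of these = min[7, 2, 11] = 2.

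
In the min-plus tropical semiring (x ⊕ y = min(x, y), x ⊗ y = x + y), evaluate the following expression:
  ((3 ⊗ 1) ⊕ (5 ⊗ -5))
((3 ⊗ 1) ⊕ (5 ⊗ -5)) = 0

Expand innermost to outermost. Recall ⊕ takes the minimum of its arguments and ⊗ takes their sum. Working out the expression ((3 ⊗ 1) ⊕ (5 ⊗ -5)) gives 0.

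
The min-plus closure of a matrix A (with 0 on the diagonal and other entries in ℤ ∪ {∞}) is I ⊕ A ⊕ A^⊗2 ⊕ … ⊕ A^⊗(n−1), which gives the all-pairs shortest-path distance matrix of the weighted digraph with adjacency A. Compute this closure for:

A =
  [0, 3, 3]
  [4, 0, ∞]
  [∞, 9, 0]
Closure =
  [0, 3, 3]
  [4, 0, 7]
  [13, 9, 0]

This is the Floyd-Warshall all-pairs shortest-path computation. For each intermediate vertex k = 0, 1, …, 2, update dist[i][j] ← min(dist[i][j], dist[i][k] + dist[k][j]). The final matrix gives, for each (i, j), the minimum total weight of any directed path from i to j (possibly empty when i = j).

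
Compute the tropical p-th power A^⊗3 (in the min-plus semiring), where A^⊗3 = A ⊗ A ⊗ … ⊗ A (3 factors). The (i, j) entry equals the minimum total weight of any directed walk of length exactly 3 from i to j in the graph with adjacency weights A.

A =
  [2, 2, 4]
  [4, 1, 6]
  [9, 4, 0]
A^⊗3 =
  [6, 4, 4]
  [6, 3, 6]
  [8, 4, 0]

Each entry (A^⊗3)_ij equals the minimum over all length-3 walks i = v_0 → v_1 → … → v_3 = j of Σ_t A[v_t][v_{t+1}]. For example, for (i, j) = (0, 2) we minimise over 9 possible intermediate vertex sequences; the minimum is 4, attained along the walk 0 → 2 → 2 → 2.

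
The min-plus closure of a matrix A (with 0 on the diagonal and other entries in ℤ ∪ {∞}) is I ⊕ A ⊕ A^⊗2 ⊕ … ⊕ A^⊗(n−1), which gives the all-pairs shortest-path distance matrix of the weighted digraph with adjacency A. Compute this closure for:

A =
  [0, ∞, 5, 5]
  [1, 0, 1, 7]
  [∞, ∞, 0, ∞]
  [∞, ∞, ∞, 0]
Closure =
  [0, ∞, 5, 5]
  [1, 0, 1, 6]
  [∞, ∞, 0, ∞]
  [∞, ∞, ∞, 0]

This is the Floyd-Warshall all-pairs shortest-path computation. For each intermediate vertex k = 0, 1, …, 3, update dist[i][j] ← min(dist[i][j], dist[i][k] + dist[k][j]). The final matrix gives, for each (i, j), the minimum total weight of any directed path from i to j (possibly empty when i = j).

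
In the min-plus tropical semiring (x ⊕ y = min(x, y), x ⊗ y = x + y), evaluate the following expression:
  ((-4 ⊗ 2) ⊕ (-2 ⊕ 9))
((-4 ⊗ 2) ⊕ (-2 ⊕ 9)) = -2

Expand innermost to outermost. Recall ⊕ takes the minimum of its arguments and ⊗ takes their sum. Working out the expression ((-4 ⊗ 2) ⊕ (-2 ⊕ 9)) gives -2.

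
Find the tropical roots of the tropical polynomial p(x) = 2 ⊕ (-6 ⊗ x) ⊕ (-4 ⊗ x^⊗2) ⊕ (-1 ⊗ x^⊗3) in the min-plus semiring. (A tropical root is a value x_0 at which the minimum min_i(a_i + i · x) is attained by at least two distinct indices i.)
Roots: {-3, -2, 8}

Each tropical root is a break point of the lower envelope of the lines y = a_i + i · x (there are 4 lines, with slopes 0, 1, ..., 3). Only the lines that attain the minimum somewhere contribute to roots; other lines are dominated. Here the surviving (envelope) indices are i = 3, i = 2, i = 1, i = 0.
Intersections between consecutive envelope lines give the roots: for adjacent envelope indices i < j the intersection is x = (a_i − a_j) / (j − i). Reading off the sorted break points: {-3, -2, 8}.
Verification: at each break x_0, at least two indices attain the minimum of min_i(a_i + i · x_0).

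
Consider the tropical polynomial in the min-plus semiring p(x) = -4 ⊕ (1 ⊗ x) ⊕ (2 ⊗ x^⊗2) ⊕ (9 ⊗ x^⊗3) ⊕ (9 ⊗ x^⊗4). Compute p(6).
p(6) = -4

A tropical monomial a ⊗ x^⊗i evaluates to a + i · x. Evaluating each term at x = 6:
  Term 0 contributes -4 + 0 · 6 = -4
  Term 1 contributes 1 + 1 · 6 = 7
  Term 2 contributes 2 + 2 · 6 = 14
  Term 3 contributes 9 + 3 · 6 = 27
  Term 4 contributes 9 + 4 · 6 = 33
p(6) = ⊕ of these = min[-4, 7, 14, 27, 33] = -4.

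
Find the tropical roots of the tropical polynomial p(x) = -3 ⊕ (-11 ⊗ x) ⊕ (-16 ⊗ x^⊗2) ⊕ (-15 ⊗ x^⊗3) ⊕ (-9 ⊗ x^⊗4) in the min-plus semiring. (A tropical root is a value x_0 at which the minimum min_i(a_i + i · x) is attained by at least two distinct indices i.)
Roots: {-6, -1, 5, 8}

Each tropical root is a break point of the lower envelope of the lines y = a_i + i · x (there are 5 lines, with slopes 0, 1, ..., 4). Only the lines that attain the minimum somewhere contribute to roots; other lines are dominated. Here the surviving (envelope) indices are i = 4, i = 3, i = 2, i = 1, i = 0.
Intersections between consecutive envelope lines give the roots: for adjacent envelope indices i < j the intersection is x = (a_i − a_j) / (j − i). Reading off the sorted break points: {-6, -1, 5, 8}.
Verification: at each break x_0, at least two indices attain the minimum of min_i(a_i + i · x_0).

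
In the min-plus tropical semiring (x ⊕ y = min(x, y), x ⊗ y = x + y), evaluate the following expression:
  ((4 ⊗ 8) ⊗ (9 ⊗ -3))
((4 ⊗ 8) ⊗ (9 ⊗ -3)) = 18

Expand innermost to outermost. Recall ⊕ takes the minimum of its arguments and ⊗ takes their sum. Working out the expression ((4 ⊗ 8) ⊗ (9 ⊗ -3)) gives 18.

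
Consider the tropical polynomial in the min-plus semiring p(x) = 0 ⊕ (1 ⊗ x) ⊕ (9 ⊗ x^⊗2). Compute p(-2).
p(-2) = -1

A tropical monomial a ⊗ x^⊗i evaluates to a + i · x. Evaluating each term at x = -2:
  Term 0 contributes 0 + 0 · -2 = 0
  Term 1 contributes 1 + 1 · -2 = -1
  Term 2 contributes 9 + 2 · -2 = 5
p(-2) = ⊕ of these = min[0, -1, 5] = -1.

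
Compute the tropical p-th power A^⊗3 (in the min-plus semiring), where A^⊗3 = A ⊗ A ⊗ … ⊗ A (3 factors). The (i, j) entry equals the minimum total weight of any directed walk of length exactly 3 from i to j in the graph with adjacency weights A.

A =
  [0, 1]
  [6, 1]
A^⊗3 =
  [0, 1]
  [6, 3]

Each entry (A^⊗3)_ij equals the minimum over all length-3 walks i = v_0 → v_1 → … → v_3 = j of Σ_t A[v_t][v_{t+1}]. For example, for (i, j) = (0, 1) we minimise over 4 possible intermediate vertex sequences; the minimum is 1, attained along the walk 0 → 0 → 0 → 1.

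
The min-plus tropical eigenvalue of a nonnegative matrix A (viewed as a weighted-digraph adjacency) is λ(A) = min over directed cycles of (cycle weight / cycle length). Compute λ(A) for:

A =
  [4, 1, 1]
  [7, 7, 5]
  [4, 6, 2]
λ(A) = 2

Enumerate directed cycles and compute their means (weight / length). Sample:
  cycle 0 → 0: weight = 4, length = 1, mean = 4/1 ≈ 4.000
  cycle 1 → 1: weight = 7, length = 1, mean = 7/1 ≈ 7.000
  cycle 2 → 2: weight = 2, length = 1, mean = 2/1 ≈ 2.000
  cycle 0 → 1 → 0: weight = 8, length = 2, mean = 8/2 ≈ 4.000
  cycle 0 → 2 → 0: weight = 5, length = 2, mean = 5/2 ≈ 2.500
  cycle 1 → 0 → 1: weight = 8, length = 2, mean = 8/2 ≈ 4.000
Minimum mean = 2.000, attained e.g. along the cycle 2 → 2 with weight 2 and length 1. So λ(A) = 2/1 = 2.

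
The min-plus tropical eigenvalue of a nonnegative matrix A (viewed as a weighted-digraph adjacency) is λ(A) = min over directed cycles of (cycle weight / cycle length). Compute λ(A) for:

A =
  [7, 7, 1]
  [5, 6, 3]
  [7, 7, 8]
λ(A) = 4

Enumerate directed cycles and compute their means (weight / length). Sample:
  cycle 0 → 0: weight = 7, length = 1, mean = 7/1 ≈ 7.000
  cycle 1 → 1: weight = 6, length = 1, mean = 6/1 ≈ 6.000
  cycle 2 → 2: weight = 8, length = 1, mean = 8/1 ≈ 8.000
  cycle 0 → 1 → 0: weight = 12, length = 2, mean = 12/2 ≈ 6.000
  cycle 0 → 2 → 0: weight = 8, length = 2, mean = 8/2 ≈ 4.000
  cycle 1 → 0 → 1: weight = 12, length = 2, mean = 12/2 ≈ 6.000
Minimum mean = 4.000, attained e.g. along the cycle 0 → 2 → 0 with weight 8 and length 2. So λ(A) = 8/2 = 4.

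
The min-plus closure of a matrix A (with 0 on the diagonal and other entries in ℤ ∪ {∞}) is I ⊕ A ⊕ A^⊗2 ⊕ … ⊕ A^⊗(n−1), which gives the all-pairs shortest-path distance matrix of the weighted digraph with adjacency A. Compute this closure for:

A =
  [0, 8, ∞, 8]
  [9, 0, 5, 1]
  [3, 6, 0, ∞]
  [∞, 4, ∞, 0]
Closure =
  [0, 8, 13, 8]
  [8, 0, 5, 1]
  [3, 6, 0, 7]
  [12, 4, 9, 0]

This is the Floyd-Warshall all-pairs shortest-path computation. For each intermediate vertex k = 0, 1, …, 3, update dist[i][j] ← min(dist[i][j], dist[i][k] + dist[k][j]). The final matrix gives, for each (i, j), the minimum total weight of any directed path from i to j (possibly empty when i = j).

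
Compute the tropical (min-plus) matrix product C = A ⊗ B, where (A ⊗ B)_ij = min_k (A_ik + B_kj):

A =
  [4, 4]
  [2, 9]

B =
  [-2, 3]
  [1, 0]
A ⊗ B =
  [2, 4]
  [0, 5]

Apply the min-plus product entry-by-entry:
  C[0][0] = min over k of (A[0][0] + B[0][0] = 4 + -2 = 2, A[0][1] + B[1][0] = 4 + 1 = 5) = 2 (attained at k = 0)
  C[0][1] = min over k of (A[0][0] + B[0][1] = 4 + 3 = 7, A[0][1] + B[1][1] = 4 + 0 = 4) = 4 (attained at k = 1)
  C[1][0] = min over k of (A[1][0] + B[0][0] = 2 + -2 = 0, A[1][1] + B[1][0] = 9 + 1 = 10) = 0 (attained at k = 0)
  C[1][1] = min over k of (A[1][0] + B[0][1] = 2 + 3 = 5, A[1][1] + B[1][1] = 9 + 0 = 9) = 5 (attained at k = 0)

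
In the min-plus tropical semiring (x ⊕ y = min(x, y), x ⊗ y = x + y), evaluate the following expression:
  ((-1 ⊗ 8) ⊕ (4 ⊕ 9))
((-1 ⊗ 8) ⊕ (4 ⊕ 9)) = 4

Expand innermost to outermost. Recall ⊕ takes the minimum of its arguments and ⊗ takes their sum. Working out the expression ((-1 ⊗ 8) ⊕ (4 ⊕ 9)) gives 4.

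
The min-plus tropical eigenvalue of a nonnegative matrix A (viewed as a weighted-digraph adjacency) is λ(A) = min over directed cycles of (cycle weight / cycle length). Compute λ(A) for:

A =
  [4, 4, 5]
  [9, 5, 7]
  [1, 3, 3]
λ(A) = 3

Enumerate directed cycles and compute their means (weight / length). Sample:
  cycle 0 → 0: weight = 4, length = 1, mean = 4/1 ≈ 4.000
  cycle 1 → 1: weight = 5, length = 1, mean = 5/1 ≈ 5.000
  cycle 2 → 2: weight = 3, length = 1, mean = 3/1 ≈ 3.000
  cycle 0 → 1 → 0: weight = 13, length = 2, mean = 13/2 ≈ 6.500
  cycle 0 → 2 → 0: weight = 6, length = 2, mean = 6/2 ≈ 3.000
  cycle 1 → 0 → 1: weight = 13, length = 2, mean = 13/2 ≈ 6.500
Minimum mean = 3.000, attained e.g. along the cycle 2 → 2 with weight 3 and length 1. So λ(A) = 3/1 = 3.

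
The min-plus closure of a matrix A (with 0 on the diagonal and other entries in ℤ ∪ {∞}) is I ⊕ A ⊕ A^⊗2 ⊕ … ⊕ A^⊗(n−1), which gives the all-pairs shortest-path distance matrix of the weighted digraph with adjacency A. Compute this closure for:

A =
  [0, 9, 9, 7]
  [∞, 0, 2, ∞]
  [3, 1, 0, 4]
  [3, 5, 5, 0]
Closure =
  [0, 9, 9, 7]
  [5, 0, 2, 6]
  [3, 1, 0, 4]
  [3, 5, 5, 0]

This is the Floyd-Warshall all-pairs shortest-path computation. For each intermediate vertex k = 0, 1, …, 3, update dist[i][j] ← min(dist[i][j], dist[i][k] + dist[k][j]). The final matrix gives, for each (i, j), the minimum total weight of any directed path from i to j (possibly empty when i = j).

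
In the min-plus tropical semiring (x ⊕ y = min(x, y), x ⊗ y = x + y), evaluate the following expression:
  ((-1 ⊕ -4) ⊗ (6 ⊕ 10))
((-1 ⊕ -4) ⊗ (6 ⊕ 10)) = 2

Expand innermost to outermost. Recall ⊕ takes the minimum of its arguments and ⊗ takes their sum. Working out the expression ((-1 ⊕ -4) ⊗ (6 ⊕ 10)) gives 2.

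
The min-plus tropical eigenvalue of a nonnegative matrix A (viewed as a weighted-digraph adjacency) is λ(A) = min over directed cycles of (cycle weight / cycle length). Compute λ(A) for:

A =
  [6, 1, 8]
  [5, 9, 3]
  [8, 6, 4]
λ(A) = 3

Enumerate directed cycles and compute their means (weight / length). Sample:
  cycle 0 → 0: weight = 6, length = 1, mean = 6/1 ≈ 6.000
  cycle 1 → 1: weight = 9, length = 1, mean = 9/1 ≈ 9.000
  cycle 2 → 2: weight = 4, length = 1, mean = 4/1 ≈ 4.000
  cycle 0 → 1 → 0: weight = 6, length = 2, mean = 6/2 ≈ 3.000
  cycle 0 → 2 → 0: weight = 16, length = 2, mean = 16/2 ≈ 8.000
  cycle 1 → 0 → 1: weight = 6, length = 2, mean = 6/2 ≈ 3.000
Minimum mean = 3.000, attained e.g. along the cycle 0 → 1 → 0 with weight 6 and length 2. So λ(A) = 6/2 = 3.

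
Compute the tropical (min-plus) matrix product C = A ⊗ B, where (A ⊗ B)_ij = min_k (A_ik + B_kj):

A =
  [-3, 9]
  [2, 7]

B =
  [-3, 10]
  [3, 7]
A ⊗ B =
  [-6, 7]
  [-1, 12]

Apply the min-plus product entry-by-entry:
  C[0][0] = min over k of (A[0][0] + B[0][0] = -3 + -3 = -6, A[0][1] + B[1][0] = 9 + 3 = 12) = -6 (attained at k = 0)
  C[0][1] = min over k of (A[0][0] + B[0][1] = -3 + 10 = 7, A[0][1] + B[1][1] = 9 + 7 = 16) = 7 (attained at k = 0)
  C[1][0] = min over k of (A[1][0] + B[0][0] = 2 + -3 = -1, A[1][1] + B[1][0] = 7 + 3 = 10) = -1 (attained at k = 0)
  C[1][1] = min over k of (A[1][0] + B[0][1] = 2 + 10 = 12, A[1][1] + B[1][1] = 7 + 7 = 14) = 12 (attained at k = 0)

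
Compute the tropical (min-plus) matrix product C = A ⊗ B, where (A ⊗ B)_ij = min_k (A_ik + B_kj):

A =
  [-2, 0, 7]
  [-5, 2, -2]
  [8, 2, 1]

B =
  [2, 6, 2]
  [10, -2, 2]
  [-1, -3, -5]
A ⊗ B =
  [0, -2, 0]
  [-3, -5, -7]
  [0, -2, -4]

Apply the min-plus product entry-by-entry:
  C[0][0] = min over k of (A[0][0] + B[0][0] = -2 + 2 = 0, A[0][1] + B[1][0] = 0 + 10 = 10, A[0][2] + B[2][0] = 7 + -1 = 6) = 0 (attained at k = 0)
  C[0][1] = min over k of (A[0][0] + B[0][1] = -2 + 6 = 4, A[0][1] + B[1][1] = 0 + -2 = -2, A[0][2] + B[2][1] = 7 + -3 = 4) = -2 (attained at k = 1)
  C[0][2] = min over k of (A[0][0] + B[0][2] = -2 + 2 = 0, A[0][1] + B[1][2] = 0 + 2 = 2, A[0][2] + B[2][2] = 7 + -5 = 2) = 0 (attained at k = 0)
  C[1][0] = min over k of (A[1][0] + B[0][0] = -5 + 2 = -3, A[1][1] + B[1][0] = 2 + 10 = 12, A[1][2] + B[2][0] = -2 + -1 = -3) = -3 (attained at k = 0)
  C[1][1] = min over k of (A[1][0] + B[0][1] = -5 + 6 = 1, A[1][1] + B[1][1] = 2 + -2 = 0, A[1][2] + B[2][1] = -2 + -3 = -5) = -5 (attained at k = 2)
  C[1][2] = min over k of (A[1][0] + B[0][2] = -5 + 2 = -3, A[1][1] + B[1][2] = 2 + 2 = 4, A[1][2] + B[2][2] = -2 + -5 = -7) = -7 (attained at k = 2)
  C[2][0] = min over k of (A[2][0] + B[0][0] = 8 + 2 = 10, A[2][1] + B[1][0] = 2 + 10 = 12, A[2][2] + B[2][0] = 1 + -1 = 0) = 0 (attained at k = 2)
  C[2][1] = min over k of (A[2][0] + B[0][1] = 8 + 6 = 14, A[2][1] + B[1][1] = 2 + -2 = 0, A[2][2] + B[2][1] = 1 + -3 = -2) = -2 (attained at k = 2)
  C[2][2] = min over k of (A[2][0] + B[0][2] = 8 + 2 = 10, A[2][1] + B[1][2] = 2 + 2 = 4, A[2][2] + B[2][2] = 1 + -5 = -4) = -4 (attained at k = 2)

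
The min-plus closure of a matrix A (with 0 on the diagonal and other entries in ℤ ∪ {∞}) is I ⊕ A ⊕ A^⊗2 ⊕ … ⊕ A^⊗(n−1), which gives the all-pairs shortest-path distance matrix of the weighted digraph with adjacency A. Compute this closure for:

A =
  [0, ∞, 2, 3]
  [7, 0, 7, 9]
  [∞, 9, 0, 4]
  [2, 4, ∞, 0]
Closure =
  [0, 7, 2, 3]
  [7, 0, 7, 9]
  [6, 8, 0, 4]
  [2, 4, 4, 0]

This is the Floyd-Warshall all-pairs shortest-path computation. For each intermediate vertex k = 0, 1, …, 3, update dist[i][j] ← min(dist[i][j], dist[i][k] + dist[k][j]). The final matrix gives, for each (i, j), the minimum total weight of any directed path from i to j (possibly empty when i = j).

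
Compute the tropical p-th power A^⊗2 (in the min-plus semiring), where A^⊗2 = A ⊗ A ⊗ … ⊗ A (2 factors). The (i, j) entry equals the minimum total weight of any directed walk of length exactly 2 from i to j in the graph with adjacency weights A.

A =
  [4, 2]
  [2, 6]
A^⊗2 =
  [4, 6]
  [6, 4]

Each entry (A^⊗2)_ij equals the minimum over all length-2 walks i = v_0 → v_1 → … → v_2 = j of Σ_t A[v_t][v_{t+1}]. For example, for (i, j) = (0, 1) we minimise over 2 possible intermediate vertex sequences; the minimum is 6, attained along the walk 0 → 0 → 1.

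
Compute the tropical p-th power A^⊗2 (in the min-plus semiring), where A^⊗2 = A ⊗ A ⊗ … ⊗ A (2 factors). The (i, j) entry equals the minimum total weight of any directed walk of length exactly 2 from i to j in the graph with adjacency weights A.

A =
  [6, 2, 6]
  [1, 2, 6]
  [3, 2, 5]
A^⊗2 =
  [3, 4, 8]
  [3, 3, 7]
  [3, 4, 8]

Each entry (A^⊗2)_ij equals the minimum over all length-2 walks i = v_0 → v_1 → … → v_2 = j of Σ_t A[v_t][v_{t+1}]. For example, for (i, j) = (0, 2) we minimise over 3 possible intermediate vertex sequences; the minimum is 8, attained along the walk 0 → 1 → 2.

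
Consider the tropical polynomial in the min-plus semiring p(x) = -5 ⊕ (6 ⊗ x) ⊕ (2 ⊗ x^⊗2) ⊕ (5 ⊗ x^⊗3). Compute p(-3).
p(-3) = -5

A tropical monomial a ⊗ x^⊗i evaluates to a + i · x. Evaluating each term at x = -3:
  Term 0 contributes -5 + 0 · -3 = -5
  Term 1 contributes 6 + 1 · -3 = 3
  Term 2 contributes 2 + 2 · -3 = -4
  Term 3 contributes 5 + 3 · -3 = -4
p(-3) = ⊕ of these = min[-5, 3, -4, -4] = -5.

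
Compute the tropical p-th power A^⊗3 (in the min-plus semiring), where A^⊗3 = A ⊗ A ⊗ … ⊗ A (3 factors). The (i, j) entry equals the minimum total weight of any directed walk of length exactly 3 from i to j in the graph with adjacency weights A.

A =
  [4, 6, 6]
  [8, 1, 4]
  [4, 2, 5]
A^⊗3 =
  [12, 8, 11]
  [9, 3, 6]
  [10, 4, 7]

Each entry (A^⊗3)_ij equals the minimum over all length-3 walks i = v_0 → v_1 → … → v_3 = j of Σ_t A[v_t][v_{t+1}]. For example, for (i, j) = (0, 2) we minimise over 9 possible intermediate vertex sequences; the minimum is 11, attained along the walk 0 → 1 → 1 → 2.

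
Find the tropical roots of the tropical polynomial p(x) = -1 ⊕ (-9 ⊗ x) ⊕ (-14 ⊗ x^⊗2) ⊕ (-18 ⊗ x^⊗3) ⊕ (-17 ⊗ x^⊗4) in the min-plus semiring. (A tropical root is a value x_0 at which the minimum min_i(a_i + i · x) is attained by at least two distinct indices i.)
Roots: {-1, 4, 5, 8}

Each tropical root is a break point of the lower envelope of the lines y = a_i + i · x (there are 5 lines, with slopes 0, 1, ..., 4). Only the lines that attain the minimum somewhere contribute to roots; other lines are dominated. Here the surviving (envelope) indices are i = 4, i = 3, i = 2, i = 1, i = 0.
Intersections between consecutive envelope lines give the roots: for adjacent envelope indices i < j the intersection is x = (a_i − a_j) / (j − i). Reading off the sorted break points: {-1, 4, 5, 8}.
Verification: at each break x_0, at least two indices attain the minimum of min_i(a_i + i · x_0).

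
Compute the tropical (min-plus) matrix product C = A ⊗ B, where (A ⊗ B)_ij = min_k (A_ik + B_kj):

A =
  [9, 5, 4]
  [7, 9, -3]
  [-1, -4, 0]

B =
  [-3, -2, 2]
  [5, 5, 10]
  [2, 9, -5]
A ⊗ B =
  [6, 7, -1]
  [-1, 5, -8]
  [-4, -3, -5]

Apply the min-plus product entry-by-entry:
  C[0][0] = min over k of (A[0][0] + B[0][0] = 9 + -3 = 6, A[0][1] + B[1][0] = 5 + 5 = 10, A[0][2] + B[2][0] = 4 + 2 = 6) = 6 (attained at k = 0)
  C[0][1] = min over k of (A[0][0] + B[0][1] = 9 + -2 = 7, A[0][1] + B[1][1] = 5 + 5 = 10, A[0][2] + B[2][1] = 4 + 9 = 13) = 7 (attained at k = 0)
  C[0][2] = min over k of (A[0][0] + B[0][2] = 9 + 2 = 11, A[0][1] + B[1][2] = 5 + 10 = 15, A[0][2] + B[2][2] = 4 + -5 = -1) = -1 (attained at k = 2)
  C[1][0] = min over k of (A[1][0] + B[0][0] = 7 + -3 = 4, A[1][1] + B[1][0] = 9 + 5 = 14, A[1][2] + B[2][0] = -3 + 2 = -1) = -1 (attained at k = 2)
  C[1][1] = min over k of (A[1][0] + B[0][1] = 7 + -2 = 5, A[1][1] + B[1][1] = 9 + 5 = 14, A[1][2] + B[2][1] = -3 + 9 = 6) = 5 (attained at k = 0)
  C[1][2] = min over k of (A[1][0] + B[0][2] = 7 + 2 = 9, A[1][1] + B[1][2] = 9 + 10 = 19, A[1][2] + B[2][2] = -3 + -5 = -8) = -8 (attained at k = 2)
  C[2][0] = min over k of (A[2][0] + B[0][0] = -1 + -3 = -4, A[2][1] + B[1][0] = -4 + 5 = 1, A[2][2] + B[2][0] = 0 + 2 = 2) = -4 (attained at k = 0)
  C[2][1] = min over k of (A[2][0] + B[0][1] = -1 + -2 = -3, A[2][1] + B[1][1] = -4 + 5 = 1, A[2][2] + B[2][1] = 0 + 9 = 9) = -3 (attained at k = 0)
  C[2][2] = min over k of (A[2][0] + B[0][2] = -1 + 2 = 1, A[2][1] + B[1][2] = -4 + 10 = 6, A[2][2] + B[2][2] = 0 + -5 = -5) = -5 (attained at k = 2)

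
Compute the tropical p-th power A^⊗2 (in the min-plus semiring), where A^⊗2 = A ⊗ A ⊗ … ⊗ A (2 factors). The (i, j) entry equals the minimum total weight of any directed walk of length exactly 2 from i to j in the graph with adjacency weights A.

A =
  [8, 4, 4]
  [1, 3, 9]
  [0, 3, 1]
A^⊗2 =
  [4, 7, 5]
  [4, 5, 5]
  [1, 4, 2]

Each entry (A^⊗2)_ij equals the minimum over all length-2 walks i = v_0 → v_1 → … → v_2 = j of Σ_t A[v_t][v_{t+1}]. For example, for (i, j) = (0, 2) we minimise over 3 possible intermediate vertex sequences; the minimum is 5, attained along the walk 0 → 2 → 2.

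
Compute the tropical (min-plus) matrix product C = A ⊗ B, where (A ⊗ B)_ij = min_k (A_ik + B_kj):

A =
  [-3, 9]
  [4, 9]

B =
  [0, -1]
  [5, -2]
A ⊗ B =
  [-3, -4]
  [4, 3]

Apply the min-plus product entry-by-entry:
  C[0][0] = min over k of (A[0][0] + B[0][0] = -3 + 0 = -3, A[0][1] + B[1][0] = 9 + 5 = 14) = -3 (attained at k = 0)
  C[0][1] = min over k of (A[0][0] + B[0][1] = -3 + -1 = -4, A[0][1] + B[1][1] = 9 + -2 = 7) = -4 (attained at k = 0)
  C[1][0] = min over k of (A[1][0] + B[0][0] = 4 + 0 = 4, A[1][1] + B[1][0] = 9 + 5 = 14) = 4 (attained at k = 0)
  C[1][1] = min over k of (A[1][0] + B[0][1] = 4 + -1 = 3, A[1][1] + B[1][1] = 9 + -2 = 7) = 3 (attained at k = 0)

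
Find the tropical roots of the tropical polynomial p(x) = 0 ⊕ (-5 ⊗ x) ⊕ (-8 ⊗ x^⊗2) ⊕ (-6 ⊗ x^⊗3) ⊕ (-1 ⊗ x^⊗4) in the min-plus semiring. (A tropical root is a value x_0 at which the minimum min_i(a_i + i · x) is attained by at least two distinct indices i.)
Roots: {-5, -2, 3, 5}

Each tropical root is a break point of the lower envelope of the lines y = a_i + i · x (there are 5 lines, with slopes 0, 1, ..., 4). Only the lines that attain the minimum somewhere contribute to roots; other lines are dominated. Here the surviving (envelope) indices are i = 4, i = 3, i = 2, i = 1, i = 0.
Intersections between consecutive envelope lines give the roots: for adjacent envelope indices i < j the intersection is x = (a_i − a_j) / (j − i). Reading off the sorted break points: {-5, -2, 3, 5}.
Verification: at each break x_0, at least two indices attain the minimum of min_i(a_i + i · x_0).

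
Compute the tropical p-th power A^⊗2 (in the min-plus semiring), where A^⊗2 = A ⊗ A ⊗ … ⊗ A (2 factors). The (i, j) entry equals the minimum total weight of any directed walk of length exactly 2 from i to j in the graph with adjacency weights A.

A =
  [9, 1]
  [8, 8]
A^⊗2 =
  [9, 9]
  [16, 9]

Each entry (A^⊗2)_ij equals the minimum over all length-2 walks i = v_0 → v_1 → … → v_2 = j of Σ_t A[v_t][v_{t+1}]. For example, for (i, j) = (0, 1) we minimise over 2 possible intermediate vertex sequences; the minimum is 9, attained along the walk 0 → 1 → 1.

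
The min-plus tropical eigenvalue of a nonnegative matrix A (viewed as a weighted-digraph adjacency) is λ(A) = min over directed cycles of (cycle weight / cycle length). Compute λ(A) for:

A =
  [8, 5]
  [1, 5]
λ(A) = 3

Enumerate directed cycles and compute their means (weight / length). Sample:
  cycle 0 → 0: weight = 8, length = 1, mean = 8/1 ≈ 8.000
  cycle 1 → 1: weight = 5, length = 1, mean = 5/1 ≈ 5.000
  cycle 0 → 1 → 0: weight = 6, length = 2, mean = 6/2 ≈ 3.000
  cycle 1 → 0 → 1: weight = 6, length = 2, mean = 6/2 ≈ 3.000
Minimum mean = 3.000, attained e.g. along the cycle 0 → 1 → 0 with weight 6 and length 2. So λ(A) = 6/2 = 3.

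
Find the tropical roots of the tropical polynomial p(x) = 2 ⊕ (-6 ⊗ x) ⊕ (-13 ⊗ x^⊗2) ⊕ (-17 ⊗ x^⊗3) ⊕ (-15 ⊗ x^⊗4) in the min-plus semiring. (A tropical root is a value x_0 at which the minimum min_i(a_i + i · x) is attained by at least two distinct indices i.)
Roots: {-2, 4, 7, 8}

Each tropical root is a break point of the lower envelope of the lines y = a_i + i · x (there are 5 lines, with slopes 0, 1, ..., 4). Only the lines that attain the minimum somewhere contribute to roots; other lines are dominated. Here the surviving (envelope) indices are i = 4, i = 3, i = 2, i = 1, i = 0.
Intersections between consecutive envelope lines give the roots: for adjacent envelope indices i < j the intersection is x = (a_i − a_j) / (j − i). Reading off the sorted break points: {-2, 4, 7, 8}.
Verification: at each break x_0, at least two indices attain the minimum of min_i(a_i + i · x_0).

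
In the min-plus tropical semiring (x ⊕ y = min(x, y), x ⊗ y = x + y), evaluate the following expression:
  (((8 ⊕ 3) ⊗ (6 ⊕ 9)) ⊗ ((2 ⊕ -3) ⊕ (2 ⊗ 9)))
(((8 ⊕ 3) ⊗ (6 ⊕ 9)) ⊗ ((2 ⊕ -3) ⊕ (2 ⊗ 9))) = 6

Expand innermost to outermost. Recall ⊕ takes the minimum of its arguments and ⊗ takes their sum. Working out the expression (((8 ⊕ 3) ⊗ (6 ⊕ 9)) ⊗ ((2 ⊕ -3) ⊕ (2 ⊗ 9))) gives 6.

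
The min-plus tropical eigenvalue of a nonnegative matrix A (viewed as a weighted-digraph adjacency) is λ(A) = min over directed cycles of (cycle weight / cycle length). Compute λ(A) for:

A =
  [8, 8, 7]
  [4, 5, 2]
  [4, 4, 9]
λ(A) = 3

Enumerate directed cycles and compute their means (weight / length). Sample:
  cycle 0 → 0: weight = 8, length = 1, mean = 8/1 ≈ 8.000
  cycle 1 → 1: weight = 5, length = 1, mean = 5/1 ≈ 5.000
  cycle 2 → 2: weight = 9, length = 1, mean = 9/1 ≈ 9.000
  cycle 0 → 1 → 0: weight = 12, length = 2, mean = 12/2 ≈ 6.000
  cycle 0 → 2 → 0: weight = 11, length = 2, mean = 11/2 ≈ 5.500
  cycle 1 → 0 → 1: weight = 12, length = 2, mean = 12/2 ≈ 6.000
Minimum mean = 3.000, attained e.g. along the cycle 1 → 2 → 1 with weight 6 and length 2. So λ(A) = 6/2 = 3.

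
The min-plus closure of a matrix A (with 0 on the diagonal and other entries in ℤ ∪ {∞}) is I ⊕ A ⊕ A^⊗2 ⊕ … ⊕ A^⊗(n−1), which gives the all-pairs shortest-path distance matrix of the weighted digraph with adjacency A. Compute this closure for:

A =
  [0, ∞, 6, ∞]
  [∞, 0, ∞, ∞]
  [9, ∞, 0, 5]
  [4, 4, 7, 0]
Closure =
  [0, 15, 6, 11]
  [∞, 0, ∞, ∞]
  [9, 9, 0, 5]
  [4, 4, 7, 0]

This is the Floyd-Warshall all-pairs shortest-path computation. For each intermediate vertex k = 0, 1, …, 3, update dist[i][j] ← min(dist[i][j], dist[i][k] + dist[k][j]). The final matrix gives, for each (i, j), the minimum total weight of any directed path from i to j (possibly empty when i = j).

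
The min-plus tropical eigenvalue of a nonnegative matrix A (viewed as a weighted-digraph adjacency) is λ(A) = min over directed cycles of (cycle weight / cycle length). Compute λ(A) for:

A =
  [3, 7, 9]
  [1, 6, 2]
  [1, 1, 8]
λ(A) = 3/2

Enumerate directed cycles and compute their means (weight / length). Sample:
  cycle 0 → 0: weight = 3, length = 1, mean = 3/1 ≈ 3.000
  cycle 1 → 1: weight = 6, length = 1, mean = 6/1 ≈ 6.000
  cycle 2 → 2: weight = 8, length = 1, mean = 8/1 ≈ 8.000
  cycle 0 → 1 → 0: weight = 8, length = 2, mean = 8/2 ≈ 4.000
  cycle 0 → 2 → 0: weight = 10, length = 2, mean = 10/2 ≈ 5.000
  cycle 1 → 0 → 1: weight = 8, length = 2, mean = 8/2 ≈ 4.000
Minimum mean = 1.500, attained e.g. along the cycle 1 → 2 → 1 with weight 3 and length 2. So λ(A) = 3/2 = 3/2.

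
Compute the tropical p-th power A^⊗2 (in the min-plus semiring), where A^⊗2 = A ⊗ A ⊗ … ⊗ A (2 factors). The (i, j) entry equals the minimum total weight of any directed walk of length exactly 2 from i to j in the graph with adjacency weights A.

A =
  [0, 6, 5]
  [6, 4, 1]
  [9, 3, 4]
A^⊗2 =
  [0, 6, 5]
  [6, 4, 5]
  [9, 7, 4]

Each entry (A^⊗2)_ij equals the minimum over all length-2 walks i = v_0 → v_1 → … → v_2 = j of Σ_t A[v_t][v_{t+1}]. For example, for (i, j) = (0, 2) we minimise over 3 possible intermediate vertex sequences; the minimum is 5, attained along the walk 0 → 0 → 2.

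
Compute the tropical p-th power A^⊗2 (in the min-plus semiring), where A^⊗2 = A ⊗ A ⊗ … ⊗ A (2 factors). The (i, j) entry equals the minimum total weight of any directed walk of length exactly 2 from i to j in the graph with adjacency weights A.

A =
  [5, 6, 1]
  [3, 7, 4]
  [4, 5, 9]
A^⊗2 =
  [5, 6, 6]
  [8, 9, 4]
  [8, 10, 5]

Each entry (A^⊗2)_ij equals the minimum over all length-2 walks i = v_0 → v_1 → … → v_2 = j of Σ_t A[v_t][v_{t+1}]. For example, for (i, j) = (0, 2) we minimise over 3 possible intermediate vertex sequences; the minimum is 6, attained along the walk 0 → 0 → 2.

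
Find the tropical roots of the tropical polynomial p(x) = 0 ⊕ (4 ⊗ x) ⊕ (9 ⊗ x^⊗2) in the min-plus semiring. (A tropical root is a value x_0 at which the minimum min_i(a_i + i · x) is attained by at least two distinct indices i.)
Roots: {-5, -4}

Each tropical root is a break point of the lower envelope of the lines y = a_i + i · x (there are 3 lines, with slopes 0, 1, ..., 2). Only the lines that attain the minimum somewhere contribute to roots; other lines are dominated. Here the surviving (envelope) indices are i = 2, i = 1, i = 0.
Intersections between consecutive envelope lines give the roots: for adjacent envelope indices i < j the intersection is x = (a_i − a_j) / (j − i). Reading off the sorted break points: {-5, -4}.
Verification: at each break x_0, at least two indices attain the minimum of min_i(a_i + i · x_0).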